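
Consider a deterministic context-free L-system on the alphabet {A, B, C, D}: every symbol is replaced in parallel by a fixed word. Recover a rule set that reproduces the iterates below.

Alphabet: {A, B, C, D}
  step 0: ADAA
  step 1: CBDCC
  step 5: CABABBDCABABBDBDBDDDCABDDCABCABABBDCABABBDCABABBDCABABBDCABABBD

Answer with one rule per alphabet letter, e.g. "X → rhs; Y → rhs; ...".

A->C, B->AB, C->DD, D->BD

  step 0 ⇒ step 1: ADAA ⇒ C·BD·C·C
    A ↦ C
    D ↦ BD
    B ↦ AB  (constrained at step 1)
    C ↦ DD  (constrained at step 1)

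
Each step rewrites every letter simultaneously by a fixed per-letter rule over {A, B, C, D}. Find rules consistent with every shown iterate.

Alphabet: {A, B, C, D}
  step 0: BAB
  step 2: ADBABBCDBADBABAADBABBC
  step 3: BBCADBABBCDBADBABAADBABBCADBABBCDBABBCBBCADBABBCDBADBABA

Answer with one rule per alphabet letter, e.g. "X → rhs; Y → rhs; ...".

  step 2 ⇒ step 3: ADBABBCDBADBABAADBABBC ⇒ BBC·A·DBA·BBC·DBA·DBA·BA·A·DBA·BBC·A·DBA·BBC·DBA·BBC·BBC·A·DBA·BBC·DBA·DBA·BA
    A ↦ BBC
    B ↦ DBA
    C ↦ BA
    D ↦ A

A->BBC, B->DBA, C->BA, D->A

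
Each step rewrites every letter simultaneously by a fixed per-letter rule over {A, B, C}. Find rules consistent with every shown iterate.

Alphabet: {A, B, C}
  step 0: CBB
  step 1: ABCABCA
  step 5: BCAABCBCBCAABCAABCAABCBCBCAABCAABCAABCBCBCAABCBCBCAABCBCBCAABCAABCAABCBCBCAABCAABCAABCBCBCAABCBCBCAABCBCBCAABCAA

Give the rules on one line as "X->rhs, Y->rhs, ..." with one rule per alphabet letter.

A->BC, B->BCA, C->A

  step 0 ⇒ step 1: CBB ⇒ A·BCA·BCA
    B ↦ BCA
    C ↦ A
    A ↦ BC  (constrained at step 1)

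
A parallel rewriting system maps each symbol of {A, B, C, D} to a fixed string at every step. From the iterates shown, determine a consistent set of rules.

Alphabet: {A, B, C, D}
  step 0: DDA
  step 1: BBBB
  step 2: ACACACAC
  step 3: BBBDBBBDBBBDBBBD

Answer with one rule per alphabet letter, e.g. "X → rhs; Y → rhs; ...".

A->BB, B->AC, C->BD, D->B

  step 2 ⇒ step 3: ACACACAC ⇒ BB·BD·BB·BD·BB·BD·BB·BD
    A ↦ BB
    C ↦ BD
  step 1 ⇒ step 2: BBBB ⇒ AC·AC·AC·AC
    B ↦ AC
  step 0 ⇒ step 1: DDA ⇒ B·B·BB
    D ↦ B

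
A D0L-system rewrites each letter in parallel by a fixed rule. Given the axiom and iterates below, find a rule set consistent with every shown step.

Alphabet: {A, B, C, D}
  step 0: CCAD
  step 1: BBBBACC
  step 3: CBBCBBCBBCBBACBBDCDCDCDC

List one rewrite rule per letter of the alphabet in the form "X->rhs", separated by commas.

A->AC, B->DC, C->BB, D->C

  step 0 ⇒ step 1: CCAD ⇒ BB·BB·AC·C
    A ↦ AC
    C ↦ BB
    D ↦ C
    B ↦ DC  (constrained at step 1)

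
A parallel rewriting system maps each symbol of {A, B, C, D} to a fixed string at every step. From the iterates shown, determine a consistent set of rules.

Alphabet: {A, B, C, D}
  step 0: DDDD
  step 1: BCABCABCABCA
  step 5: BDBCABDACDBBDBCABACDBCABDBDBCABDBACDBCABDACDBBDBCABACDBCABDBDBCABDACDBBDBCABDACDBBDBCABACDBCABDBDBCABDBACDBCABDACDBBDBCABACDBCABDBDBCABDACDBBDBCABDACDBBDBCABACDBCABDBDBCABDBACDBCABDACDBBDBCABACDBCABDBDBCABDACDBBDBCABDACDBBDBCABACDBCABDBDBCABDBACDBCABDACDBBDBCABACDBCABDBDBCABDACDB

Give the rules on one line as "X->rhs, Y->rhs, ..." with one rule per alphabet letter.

A->B, B->BD, C->ACD, D->BCA

  step 0 ⇒ step 1: DDDD ⇒ BCA·BCA·BCA·BCA
    D ↦ BCA
    A ↦ B  (constrained at step 1)
    B ↦ BD  (constrained at step 1)
    C ↦ ACD  (constrained at step 1)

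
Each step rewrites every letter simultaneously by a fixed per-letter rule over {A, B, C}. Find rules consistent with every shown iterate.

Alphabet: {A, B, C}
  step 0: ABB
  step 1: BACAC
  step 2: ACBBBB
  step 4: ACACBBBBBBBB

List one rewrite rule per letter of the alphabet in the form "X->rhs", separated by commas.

A->B, B->AC, C->B

  step 1 ⇒ step 2: BACAC ⇒ AC·B·B·B·B
    A ↦ B
    B ↦ AC
    C ↦ B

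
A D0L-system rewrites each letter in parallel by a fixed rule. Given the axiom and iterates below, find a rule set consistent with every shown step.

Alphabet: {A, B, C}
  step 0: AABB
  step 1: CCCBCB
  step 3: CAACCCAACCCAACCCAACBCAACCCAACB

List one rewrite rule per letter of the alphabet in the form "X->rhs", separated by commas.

  step 0 ⇒ step 1: AABB ⇒ C·C·CB·CB
    A ↦ C
    B ↦ CB
    C ↦ CAA  (constrained at step 1)

A->C, B->CB, C->CAA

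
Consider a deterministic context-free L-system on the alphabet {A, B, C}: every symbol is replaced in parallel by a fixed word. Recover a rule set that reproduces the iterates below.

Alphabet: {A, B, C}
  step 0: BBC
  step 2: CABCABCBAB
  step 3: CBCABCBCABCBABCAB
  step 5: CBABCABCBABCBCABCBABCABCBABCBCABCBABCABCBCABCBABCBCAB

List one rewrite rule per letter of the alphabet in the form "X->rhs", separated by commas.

  step 2 ⇒ step 3: CABCABCBAB ⇒ CB·C·AB·CB·C·AB·CB·AB·C·AB
    A ↦ C
    B ↦ AB
    C ↦ CB

A->C, B->AB, C->CB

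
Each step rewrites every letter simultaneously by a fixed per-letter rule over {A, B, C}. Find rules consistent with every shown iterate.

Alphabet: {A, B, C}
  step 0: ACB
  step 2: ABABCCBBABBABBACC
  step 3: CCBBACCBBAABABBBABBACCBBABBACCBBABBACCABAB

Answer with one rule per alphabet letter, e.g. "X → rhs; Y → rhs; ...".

A->CC, B->BBA, C->AB

  step 2 ⇒ step 3: ABABCCBBABBABBACC ⇒ CC·BBA·CC·BBA·AB·AB·BBA·BBA·CC·BBA·BBA·CC·BBA·BBA·CC·AB·AB
    A ↦ CC
    B ↦ BBA
    C ↦ AB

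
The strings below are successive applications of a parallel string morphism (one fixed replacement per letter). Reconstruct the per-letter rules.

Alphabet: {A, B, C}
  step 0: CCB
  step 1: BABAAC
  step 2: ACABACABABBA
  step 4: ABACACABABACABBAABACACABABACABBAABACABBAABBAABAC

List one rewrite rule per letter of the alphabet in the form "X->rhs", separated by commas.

A->AB, B->AC, C->BA

  step 1 ⇒ step 2: BABAAC ⇒ AC·AB·AC·AB·AB·BA
    A ↦ AB
    B ↦ AC
    C ↦ BA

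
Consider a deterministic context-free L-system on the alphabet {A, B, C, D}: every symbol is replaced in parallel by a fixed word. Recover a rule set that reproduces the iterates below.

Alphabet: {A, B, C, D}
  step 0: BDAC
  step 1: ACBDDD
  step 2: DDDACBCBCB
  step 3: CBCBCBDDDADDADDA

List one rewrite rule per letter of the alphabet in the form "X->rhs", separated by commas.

  step 2 ⇒ step 3: DDDACBCBCB ⇒ CB·CB·CB·D·DD·A·DD·A·DD·A
    A ↦ D
    B ↦ A
    C ↦ DD
    D ↦ CB

A->D, B->A, C->DD, D->CB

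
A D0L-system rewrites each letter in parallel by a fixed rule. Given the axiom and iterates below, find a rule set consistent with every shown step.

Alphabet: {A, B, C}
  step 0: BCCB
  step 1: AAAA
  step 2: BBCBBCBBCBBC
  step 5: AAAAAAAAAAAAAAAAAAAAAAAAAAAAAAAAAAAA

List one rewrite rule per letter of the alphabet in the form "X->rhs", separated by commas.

  step 1 ⇒ step 2: AAAA ⇒ BBC·BBC·BBC·BBC
    A ↦ BBC
  step 0 ⇒ step 1: BCCB ⇒ A·A·A·A
    B ↦ A
  step 0 ⇒ step 1: BCCB ⇒ A·A·A·A
    C ↦ A

A->BBC, B->A, C->A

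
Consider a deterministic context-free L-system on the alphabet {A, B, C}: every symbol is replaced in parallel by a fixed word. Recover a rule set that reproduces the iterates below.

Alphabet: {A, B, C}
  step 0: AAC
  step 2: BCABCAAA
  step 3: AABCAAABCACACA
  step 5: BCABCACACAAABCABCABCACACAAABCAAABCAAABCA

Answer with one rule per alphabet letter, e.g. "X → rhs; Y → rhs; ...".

  step 2 ⇒ step 3: BCABCAAA ⇒ AA·B·CA·AA·B·CA·CA·CA
    A ↦ CA
    B ↦ AA
    C ↦ B

A->CA, B->AA, C->B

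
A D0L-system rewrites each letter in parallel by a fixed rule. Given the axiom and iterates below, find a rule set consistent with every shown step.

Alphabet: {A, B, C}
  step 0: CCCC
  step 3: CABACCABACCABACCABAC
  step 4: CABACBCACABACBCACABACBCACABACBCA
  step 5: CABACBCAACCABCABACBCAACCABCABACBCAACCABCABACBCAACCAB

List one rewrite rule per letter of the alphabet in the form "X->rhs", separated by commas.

  step 4 ⇒ step 5: CABACBCACABACBCACABACBCACABACBCA ⇒ CA·B·AC·B·CA·AC·CA·B·CA·B·AC·B·CA·AC·CA·B·CA·B·AC·B·CA·AC·CA·B·CA·B·AC·B·CA·AC·CA·B
    A ↦ B
    B ↦ AC
    C ↦ CA

A->B, B->AC, C->CA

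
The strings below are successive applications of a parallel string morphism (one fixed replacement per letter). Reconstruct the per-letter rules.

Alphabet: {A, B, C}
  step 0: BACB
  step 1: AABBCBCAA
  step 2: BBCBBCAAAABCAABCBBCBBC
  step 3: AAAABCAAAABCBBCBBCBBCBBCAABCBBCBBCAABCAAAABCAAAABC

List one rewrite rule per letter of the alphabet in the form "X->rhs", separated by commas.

  step 2 ⇒ step 3: BBCBBCAAAABCAABCBBCBBC ⇒ AA·AA·BC·AA·AA·BC·BBC·BBC·BBC·BBC·AA·BC·BBC·BBC·AA·BC·AA·AA·BC·AA·AA·BC
    A ↦ BBC
    B ↦ AA
    C ↦ BC

A->BBC, B->AA, C->BC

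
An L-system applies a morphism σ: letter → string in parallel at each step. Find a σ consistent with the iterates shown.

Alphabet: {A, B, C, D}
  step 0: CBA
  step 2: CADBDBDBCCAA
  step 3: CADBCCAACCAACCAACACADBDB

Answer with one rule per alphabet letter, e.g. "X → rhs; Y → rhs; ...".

  step 2 ⇒ step 3: CADBDBDBCCAA ⇒ CA·DB·CC·AA·CC·AA·CC·AA·CA·CA·DB·DB
    A ↦ DB
    B ↦ AA
    C ↦ CA
    D ↦ CC

A->DB, B->AA, C->CA, D->CC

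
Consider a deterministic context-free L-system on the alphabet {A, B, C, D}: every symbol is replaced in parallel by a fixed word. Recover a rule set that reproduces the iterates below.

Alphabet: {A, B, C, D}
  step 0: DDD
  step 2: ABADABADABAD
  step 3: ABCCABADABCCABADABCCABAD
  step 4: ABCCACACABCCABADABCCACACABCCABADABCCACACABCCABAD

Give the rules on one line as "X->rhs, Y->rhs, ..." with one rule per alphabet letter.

A->AB, B->CC, C->AC, D->AD

  step 3 ⇒ step 4: ABCCABADABCCABADABCCABAD ⇒ AB·CC·AC·AC·AB·CC·AB·AD·AB·CC·AC·AC·AB·CC·AB·AD·AB·CC·AC·AC·AB·CC·AB·AD
    A ↦ AB
    B ↦ CC
    C ↦ AC
    D ↦ AD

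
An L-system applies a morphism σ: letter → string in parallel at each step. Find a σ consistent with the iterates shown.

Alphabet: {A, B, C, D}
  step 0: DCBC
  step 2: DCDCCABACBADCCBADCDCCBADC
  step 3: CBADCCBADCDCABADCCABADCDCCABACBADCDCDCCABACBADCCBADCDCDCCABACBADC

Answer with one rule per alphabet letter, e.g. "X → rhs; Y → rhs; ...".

A->ABA, B->DCC, C->DC, D->CBA

  step 2 ⇒ step 3: DCDCCABACBADCCBADCDCCBADC ⇒ CBA·DC·CBA·DC·DC·ABA·DCC·ABA·DC·DCC·ABA·CBA·DC·DC·DCC·ABA·CBA·DC·CBA·DC·DC·DCC·ABA·CBA·DC
    A ↦ ABA
    B ↦ DCC
    C ↦ DC
    D ↦ CBA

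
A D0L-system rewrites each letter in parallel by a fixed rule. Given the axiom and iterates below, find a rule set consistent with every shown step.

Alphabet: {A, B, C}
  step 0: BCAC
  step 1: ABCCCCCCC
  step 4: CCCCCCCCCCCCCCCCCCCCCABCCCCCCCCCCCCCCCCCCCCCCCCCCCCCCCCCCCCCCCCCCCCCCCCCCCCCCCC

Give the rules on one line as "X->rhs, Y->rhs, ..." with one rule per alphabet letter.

A->CCC, B->AB, C->CC

  step 0 ⇒ step 1: BCAC ⇒ AB·CC·CCC·CC
    A ↦ CCC
    B ↦ AB
    C ↦ CC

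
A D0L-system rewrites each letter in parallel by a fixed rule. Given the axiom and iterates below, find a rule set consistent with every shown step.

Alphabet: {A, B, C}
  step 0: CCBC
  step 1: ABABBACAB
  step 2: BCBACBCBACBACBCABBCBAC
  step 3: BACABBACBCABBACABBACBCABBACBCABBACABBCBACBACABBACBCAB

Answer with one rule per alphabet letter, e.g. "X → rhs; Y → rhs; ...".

A->BC, B->BAC, C->AB

  step 2 ⇒ step 3: BCBACBCBACBACBCABBCBAC ⇒ BAC·AB·BAC·BC·AB·BAC·AB·BAC·BC·AB·BAC·BC·AB·BAC·AB·BC·BAC·BAC·AB·BAC·BC·AB
    A ↦ BC
    B ↦ BAC
    C ↦ AB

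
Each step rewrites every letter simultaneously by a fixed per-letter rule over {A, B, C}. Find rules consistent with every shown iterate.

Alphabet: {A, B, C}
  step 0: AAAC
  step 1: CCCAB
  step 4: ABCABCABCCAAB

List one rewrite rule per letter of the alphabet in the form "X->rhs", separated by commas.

  step 0 ⇒ step 1: AAAC ⇒ C·C·C·AB
    A ↦ C
    C ↦ AB
    B ↦ A  (constrained at step 1)

A->C, B->A, C->AB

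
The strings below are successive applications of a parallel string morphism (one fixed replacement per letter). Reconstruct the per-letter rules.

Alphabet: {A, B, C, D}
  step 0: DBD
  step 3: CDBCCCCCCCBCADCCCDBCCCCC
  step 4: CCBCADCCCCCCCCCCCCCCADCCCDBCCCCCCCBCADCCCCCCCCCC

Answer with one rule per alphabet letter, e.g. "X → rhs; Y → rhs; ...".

  step 3 ⇒ step 4: CDBCCCCCCCBCADCCCDBCCCCC ⇒ CC·BC·AD·CC·CC·CC·CC·CC·CC·CC·AD·CC·CD·BC·CC·CC·CC·BC·AD·CC·CC·CC·CC·CC
    A ↦ CD
    B ↦ AD
    C ↦ CC
    D ↦ BC

A->CD, B->AD, C->CC, D->BC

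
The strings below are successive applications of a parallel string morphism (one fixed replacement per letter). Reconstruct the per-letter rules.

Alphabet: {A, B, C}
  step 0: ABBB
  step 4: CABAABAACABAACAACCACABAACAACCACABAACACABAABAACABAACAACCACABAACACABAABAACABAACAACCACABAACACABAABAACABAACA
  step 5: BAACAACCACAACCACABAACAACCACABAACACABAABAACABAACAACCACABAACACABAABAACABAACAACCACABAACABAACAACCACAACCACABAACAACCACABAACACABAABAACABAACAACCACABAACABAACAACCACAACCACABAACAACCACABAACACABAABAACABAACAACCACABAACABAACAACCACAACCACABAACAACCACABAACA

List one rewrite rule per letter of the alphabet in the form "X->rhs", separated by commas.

A->CA, B->AC, C->BAA

  step 4 ⇒ step 5: CABAABAACABAACAACCACABAACAACCACABAACACABAABAACABAACAACCACABAACACABAABAACABAACAACCACABAACACABAABAACABAACA ⇒ BAA·CA·AC·CA·CA·AC·CA·CA·BAA·CA·AC·CA·CA·BAA·CA·CA·BAA·BAA·CA·BAA·CA·AC·CA·CA·BAA·CA·CA·BAA·BAA·CA·BAA·CA·AC·CA·CA·BAA·CA·BAA·CA·AC·CA·CA·AC·CA·CA·BAA·CA·AC·CA·CA·BAA·CA·CA·BAA·BAA·CA·BAA·CA·AC·CA·CA·BAA·CA·BAA·CA·AC·CA·CA·AC·CA·CA·BAA·CA·AC·CA·CA·BAA·CA·CA·BAA·BAA·CA·BAA·CA·AC·CA·CA·BAA·CA·BAA·CA·AC·CA·CA·AC·CA·CA·BAA·CA·AC·CA·CA·BAA·CA
    A ↦ CA
    B ↦ AC
    C ↦ BAA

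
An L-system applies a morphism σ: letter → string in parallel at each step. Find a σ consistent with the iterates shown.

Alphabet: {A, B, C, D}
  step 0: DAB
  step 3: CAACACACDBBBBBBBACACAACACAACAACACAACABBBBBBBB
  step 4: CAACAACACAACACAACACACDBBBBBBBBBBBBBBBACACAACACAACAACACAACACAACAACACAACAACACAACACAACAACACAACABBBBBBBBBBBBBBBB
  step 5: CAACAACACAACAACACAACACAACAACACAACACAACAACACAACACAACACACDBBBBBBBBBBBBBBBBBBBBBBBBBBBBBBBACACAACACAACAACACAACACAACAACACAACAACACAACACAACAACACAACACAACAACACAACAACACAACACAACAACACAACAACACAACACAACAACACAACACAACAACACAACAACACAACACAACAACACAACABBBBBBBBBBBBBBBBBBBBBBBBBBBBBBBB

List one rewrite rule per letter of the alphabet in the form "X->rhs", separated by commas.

  step 4 ⇒ step 5: CAACAACACAACACAACACACDBBBBBBBBBBBBBBBACACAACACAACAACACAACACAACAACACAACAACACAACACAACAACACAACABBBBBBBBBBBBBBBB ⇒ CA·ACA·ACA·CA·ACA·ACA·CA·ACA·CA·ACA·ACA·CA·ACA·CA·ACA·ACA·CA·ACA·CA·ACA·CA·CDB·BB·BB·BB·BB·BB·BB·BB·BB·BB·BB·BB·BB·BB·BB·BB·ACA·CA·ACA·CA·ACA·ACA·CA·ACA·CA·ACA·ACA·CA·ACA·ACA·CA·ACA·CA·ACA·ACA·CA·ACA·CA·ACA·ACA·CA·ACA·ACA·CA·ACA·CA·ACA·ACA·CA·ACA·ACA·CA·ACA·CA·ACA·ACA·CA·ACA·CA·ACA·ACA·CA·ACA·ACA·CA·ACA·CA·ACA·ACA·CA·ACA·BB·BB·BB·BB·BB·BB·BB·BB·BB·BB·BB·BB·BB·BB·BB·BB
    A ↦ ACA
    B ↦ BB
    C ↦ CA
    D ↦ CDB

A->ACA, B->BB, C->CA, D->CDB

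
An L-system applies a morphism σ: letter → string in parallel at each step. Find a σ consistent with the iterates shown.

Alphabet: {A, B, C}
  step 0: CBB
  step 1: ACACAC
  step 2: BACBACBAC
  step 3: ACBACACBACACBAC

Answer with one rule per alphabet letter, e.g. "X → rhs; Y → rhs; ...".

  step 2 ⇒ step 3: BACBACBAC ⇒ AC·B·AC·AC·B·AC·AC·B·AC
    A ↦ B
    B ↦ AC
    C ↦ AC

A->B, B->AC, C->AC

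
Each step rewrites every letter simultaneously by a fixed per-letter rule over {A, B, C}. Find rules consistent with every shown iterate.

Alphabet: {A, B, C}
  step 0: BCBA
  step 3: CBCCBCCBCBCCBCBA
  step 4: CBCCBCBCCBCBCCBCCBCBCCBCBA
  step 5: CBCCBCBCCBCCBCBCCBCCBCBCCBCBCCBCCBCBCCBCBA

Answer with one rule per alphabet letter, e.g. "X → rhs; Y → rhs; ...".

A->BA, B->C, C->CB

  step 4 ⇒ step 5: CBCCBCBCCBCBCCBCCBCBCCBCBA ⇒ CB·C·CB·CB·C·CB·C·CB·CB·C·CB·C·CB·CB·C·CB·CB·C·CB·C·CB·CB·C·CB·C·BA
    A ↦ BA
    B ↦ C
    C ↦ CB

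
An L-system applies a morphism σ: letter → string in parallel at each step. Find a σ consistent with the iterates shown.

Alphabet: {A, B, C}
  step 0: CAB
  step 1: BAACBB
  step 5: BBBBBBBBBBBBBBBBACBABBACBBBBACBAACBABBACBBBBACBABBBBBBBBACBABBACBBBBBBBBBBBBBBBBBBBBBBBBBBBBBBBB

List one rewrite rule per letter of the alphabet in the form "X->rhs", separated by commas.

  step 0 ⇒ step 1: CAB ⇒ BA·AC·BB
    A ↦ AC
    B ↦ BB
    C ↦ BA

A->AC, B->BB, C->BA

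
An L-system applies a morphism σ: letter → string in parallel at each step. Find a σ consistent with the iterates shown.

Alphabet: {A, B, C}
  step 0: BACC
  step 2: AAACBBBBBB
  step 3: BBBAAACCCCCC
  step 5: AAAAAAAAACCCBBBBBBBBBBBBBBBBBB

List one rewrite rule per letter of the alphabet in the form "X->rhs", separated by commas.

  step 2 ⇒ step 3: AAACBBBBBB ⇒ B·B·B·AAA·C·C·C·C·C·C
    A ↦ B
    B ↦ C
    C ↦ AAA

A->B, B->C, C->AAA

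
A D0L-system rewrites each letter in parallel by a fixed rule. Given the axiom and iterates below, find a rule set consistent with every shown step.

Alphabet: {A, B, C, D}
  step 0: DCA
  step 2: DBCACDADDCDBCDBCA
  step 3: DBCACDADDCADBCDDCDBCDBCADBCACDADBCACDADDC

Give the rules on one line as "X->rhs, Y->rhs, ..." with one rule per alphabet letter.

A->DDC, B->ACD, C->A, D->DBC

  step 2 ⇒ step 3: DBCACDADDCDBCDBCA ⇒ DBC·ACD·A·DDC·A·DBC·DDC·DBC·DBC·A·DBC·ACD·A·DBC·ACD·A·DDC
    A ↦ DDC
    B ↦ ACD
    C ↦ A
    D ↦ DBC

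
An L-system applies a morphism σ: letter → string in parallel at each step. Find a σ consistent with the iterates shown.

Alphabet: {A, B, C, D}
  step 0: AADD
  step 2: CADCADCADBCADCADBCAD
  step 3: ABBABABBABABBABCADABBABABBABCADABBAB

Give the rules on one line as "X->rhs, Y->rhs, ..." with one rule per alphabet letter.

  step 2 ⇒ step 3: CADCADCADBCADCADBCAD ⇒ A·B·BAB·A·B·BAB·A·B·BAB·CAD·A·B·BAB·A·B·BAB·CAD·A·B·BAB
    A ↦ B
    B ↦ CAD
    C ↦ A
    D ↦ BAB

A->B, B->CAD, C->A, D->BAB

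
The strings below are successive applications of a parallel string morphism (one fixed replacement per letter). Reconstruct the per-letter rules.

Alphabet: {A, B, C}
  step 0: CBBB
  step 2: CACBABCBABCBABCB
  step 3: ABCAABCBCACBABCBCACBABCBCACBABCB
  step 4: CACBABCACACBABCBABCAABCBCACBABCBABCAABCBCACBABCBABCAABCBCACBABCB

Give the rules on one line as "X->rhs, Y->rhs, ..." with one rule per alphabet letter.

A->CA, B->CB, C->AB

  step 3 ⇒ step 4: ABCAABCBCACBABCBCACBABCBCACBABCB ⇒ CA·CB·AB·CA·CA·CB·AB·CB·AB·CA·AB·CB·CA·CB·AB·CB·AB·CA·AB·CB·CA·CB·AB·CB·AB·CA·AB·CB·CA·CB·AB·CB
    A ↦ CA
    B ↦ CB
    C ↦ AB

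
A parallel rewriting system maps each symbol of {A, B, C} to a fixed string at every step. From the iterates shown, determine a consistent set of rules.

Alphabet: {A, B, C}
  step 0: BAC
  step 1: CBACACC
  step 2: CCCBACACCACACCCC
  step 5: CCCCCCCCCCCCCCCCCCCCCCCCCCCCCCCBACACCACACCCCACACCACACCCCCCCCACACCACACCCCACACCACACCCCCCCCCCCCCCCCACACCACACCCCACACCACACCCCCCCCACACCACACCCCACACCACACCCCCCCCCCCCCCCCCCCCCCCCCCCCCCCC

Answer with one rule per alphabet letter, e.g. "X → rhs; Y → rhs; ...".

A->ACA, B->CB, C->CC

  step 1 ⇒ step 2: CBACACC ⇒ CC·CB·ACA·CC·ACA·CC·CC
    A ↦ ACA
    B ↦ CB
    C ↦ CC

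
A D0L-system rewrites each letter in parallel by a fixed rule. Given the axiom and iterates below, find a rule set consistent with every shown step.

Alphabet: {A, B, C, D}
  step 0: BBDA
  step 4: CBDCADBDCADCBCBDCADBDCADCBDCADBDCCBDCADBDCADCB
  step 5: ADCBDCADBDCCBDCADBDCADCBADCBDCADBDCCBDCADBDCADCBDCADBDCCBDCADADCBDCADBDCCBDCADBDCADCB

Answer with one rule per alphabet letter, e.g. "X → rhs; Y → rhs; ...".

  step 4 ⇒ step 5: CBDCADBDCADCBCBDCADBDCADCBDCADBDCCBDCADBDCADCB ⇒ AD·CB·DC·AD·B·DC·CB·DC·AD·B·DC·AD·CB·AD·CB·DC·AD·B·DC·CB·DC·AD·B·DC·AD·CB·DC·AD·B·DC·CB·DC·AD·AD·CB·DC·AD·B·DC·CB·DC·AD·B·DC·AD·CB
    A ↦ B
    B ↦ CB
    C ↦ AD
    D ↦ DC

A->B, B->CB, C->AD, D->DC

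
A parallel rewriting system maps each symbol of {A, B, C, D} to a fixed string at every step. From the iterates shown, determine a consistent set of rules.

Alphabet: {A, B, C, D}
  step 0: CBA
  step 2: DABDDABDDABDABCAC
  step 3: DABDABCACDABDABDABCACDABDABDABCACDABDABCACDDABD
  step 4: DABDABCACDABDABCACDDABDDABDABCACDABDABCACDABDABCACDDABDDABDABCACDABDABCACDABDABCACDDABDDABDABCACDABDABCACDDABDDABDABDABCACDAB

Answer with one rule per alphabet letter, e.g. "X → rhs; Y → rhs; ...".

A->DAB, B->CAC, C->D, D->DAB

  step 3 ⇒ step 4: DABDABCACDABDABDABCACDABDABDABCACDABDABCACDDABD ⇒ DAB·DAB·CAC·DAB·DAB·CAC·D·DAB·D·DAB·DAB·CAC·DAB·DAB·CAC·DAB·DAB·CAC·D·DAB·D·DAB·DAB·CAC·DAB·DAB·CAC·DAB·DAB·CAC·D·DAB·D·DAB·DAB·CAC·DAB·DAB·CAC·D·DAB·D·DAB·DAB·DAB·CAC·DAB
    A ↦ DAB
    B ↦ CAC
    C ↦ D
    D ↦ DAB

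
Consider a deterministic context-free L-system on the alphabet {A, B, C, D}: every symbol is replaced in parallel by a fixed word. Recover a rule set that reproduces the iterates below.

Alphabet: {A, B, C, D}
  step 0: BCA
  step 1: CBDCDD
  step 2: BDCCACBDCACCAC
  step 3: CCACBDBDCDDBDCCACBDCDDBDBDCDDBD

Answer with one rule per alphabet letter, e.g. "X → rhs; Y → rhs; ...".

A->CDD, B->C, C->BD, D->CAC

  step 2 ⇒ step 3: BDCCACBDCACCAC ⇒ C·CAC·BD·BD·CDD·BD·C·CAC·BD·CDD·BD·BD·CDD·BD
    A ↦ CDD
    B ↦ C
    C ↦ BD
    D ↦ CAC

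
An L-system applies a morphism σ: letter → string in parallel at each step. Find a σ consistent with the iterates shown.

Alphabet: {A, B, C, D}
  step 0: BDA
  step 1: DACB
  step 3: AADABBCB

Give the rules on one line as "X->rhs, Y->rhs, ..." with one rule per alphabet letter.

  step 0 ⇒ step 1: BDA ⇒ DA·C·B
    A ↦ B
    B ↦ DA
    D ↦ C
    C ↦ AA  (constrained at step 1)

A->B, B->DA, C->AA, D->C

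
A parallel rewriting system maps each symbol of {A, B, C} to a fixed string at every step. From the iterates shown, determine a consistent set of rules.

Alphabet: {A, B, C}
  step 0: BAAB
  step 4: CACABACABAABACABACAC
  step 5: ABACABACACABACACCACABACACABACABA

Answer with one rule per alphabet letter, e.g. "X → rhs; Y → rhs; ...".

A->C, B->A, C->ABA

  step 4 ⇒ step 5: CACABACABAABACABACAC ⇒ ABA·C·ABA·C·A·C·ABA·C·A·C·C·A·C·ABA·C·A·C·ABA·C·ABA
    A ↦ C
    B ↦ A
    C ↦ ABA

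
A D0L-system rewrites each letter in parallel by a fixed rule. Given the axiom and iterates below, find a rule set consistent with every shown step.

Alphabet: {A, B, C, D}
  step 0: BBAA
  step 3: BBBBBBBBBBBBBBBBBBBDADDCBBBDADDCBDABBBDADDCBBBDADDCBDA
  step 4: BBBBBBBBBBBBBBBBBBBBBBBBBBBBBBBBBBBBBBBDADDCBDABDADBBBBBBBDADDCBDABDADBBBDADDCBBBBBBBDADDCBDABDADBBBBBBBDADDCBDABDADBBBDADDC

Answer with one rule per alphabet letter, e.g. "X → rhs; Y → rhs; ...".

A->DDC, B->BB, C->D, D->BDA

  step 3 ⇒ step 4: BBBBBBBBBBBBBBBBBBBDADDCBBBDADDCBDABBBDADDCBBBDADDCBDA ⇒ BB·BB·BB·BB·BB·BB·BB·BB·BB·BB·BB·BB·BB·BB·BB·BB·BB·BB·BB·BDA·DDC·BDA·BDA·D·BB·BB·BB·BDA·DDC·BDA·BDA·D·BB·BDA·DDC·BB·BB·BB·BDA·DDC·BDA·BDA·D·BB·BB·BB·BDA·DDC·BDA·BDA·D·BB·BDA·DDC
    A ↦ DDC
    B ↦ BB
    C ↦ D
    D ↦ BDA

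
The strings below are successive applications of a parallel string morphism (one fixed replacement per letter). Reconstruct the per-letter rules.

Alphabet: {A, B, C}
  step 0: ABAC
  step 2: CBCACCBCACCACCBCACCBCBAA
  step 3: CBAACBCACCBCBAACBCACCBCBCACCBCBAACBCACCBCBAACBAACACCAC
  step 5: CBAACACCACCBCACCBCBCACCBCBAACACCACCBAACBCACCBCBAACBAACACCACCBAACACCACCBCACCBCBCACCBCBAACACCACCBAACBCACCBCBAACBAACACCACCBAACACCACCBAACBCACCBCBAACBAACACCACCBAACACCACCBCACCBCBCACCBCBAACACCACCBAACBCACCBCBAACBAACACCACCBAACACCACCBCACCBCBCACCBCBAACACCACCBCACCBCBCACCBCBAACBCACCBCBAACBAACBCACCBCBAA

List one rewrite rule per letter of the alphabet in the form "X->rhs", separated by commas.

A->CAC, B->AA, C->CB

  step 2 ⇒ step 3: CBCACCBCACCACCBCACCBCBAA ⇒ CB·AA·CB·CAC·CB·CB·AA·CB·CAC·CB·CB·CAC·CB·CB·AA·CB·CAC·CB·CB·AA·CB·AA·CAC·CAC
    A ↦ CAC
    B ↦ AA
    C ↦ CB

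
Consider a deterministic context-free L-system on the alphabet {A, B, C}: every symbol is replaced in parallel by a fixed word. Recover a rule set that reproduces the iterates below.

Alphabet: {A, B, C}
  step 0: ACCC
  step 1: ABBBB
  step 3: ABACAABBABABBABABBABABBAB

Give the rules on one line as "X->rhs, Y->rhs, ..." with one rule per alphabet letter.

  step 0 ⇒ step 1: ACCC ⇒ AB·B·B·B
    A ↦ AB
    C ↦ B
    B ↦ ACA  (constrained at step 1)

A->AB, B->ACA, C->B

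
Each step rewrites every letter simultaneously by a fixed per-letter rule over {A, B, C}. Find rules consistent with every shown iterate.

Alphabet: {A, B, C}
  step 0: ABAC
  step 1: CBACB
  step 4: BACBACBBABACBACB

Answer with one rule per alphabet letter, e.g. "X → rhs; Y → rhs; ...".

A->C, B->BA, C->B

  step 0 ⇒ step 1: ABAC ⇒ C·BA·C·B
    A ↦ C
    B ↦ BA
    C ↦ B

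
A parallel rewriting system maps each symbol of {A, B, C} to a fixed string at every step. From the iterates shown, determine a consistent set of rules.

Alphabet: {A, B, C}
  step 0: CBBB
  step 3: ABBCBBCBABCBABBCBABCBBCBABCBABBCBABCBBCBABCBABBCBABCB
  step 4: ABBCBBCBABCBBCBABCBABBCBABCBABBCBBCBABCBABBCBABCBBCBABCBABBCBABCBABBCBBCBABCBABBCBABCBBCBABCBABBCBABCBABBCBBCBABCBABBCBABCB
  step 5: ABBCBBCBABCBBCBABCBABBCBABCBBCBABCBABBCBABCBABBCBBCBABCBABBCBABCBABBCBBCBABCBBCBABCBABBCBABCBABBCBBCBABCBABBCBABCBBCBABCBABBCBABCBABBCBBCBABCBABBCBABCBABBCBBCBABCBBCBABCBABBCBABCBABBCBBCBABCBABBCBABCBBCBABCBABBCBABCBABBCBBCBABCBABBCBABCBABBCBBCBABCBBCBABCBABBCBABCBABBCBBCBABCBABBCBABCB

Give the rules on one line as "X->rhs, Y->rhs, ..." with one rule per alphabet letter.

  step 4 ⇒ step 5: ABBCBBCBABCBBCBABCBABBCBABCBABBCBBCBABCBABBCBABCBBCBABCBABBCBABCBABBCBBCBABCBABBCBABCBBCBABCBABBCBABCBABBCBBCBABCBABBCBABCB ⇒ AB·BCB·BCB·A·BCB·BCB·A·BCB·AB·BCB·A·BCB·BCB·A·BCB·AB·BCB·A·BCB·AB·BCB·BCB·A·BCB·AB·BCB·A·BCB·AB·BCB·BCB·A·BCB·BCB·A·BCB·AB·BCB·A·BCB·AB·BCB·BCB·A·BCB·AB·BCB·A·BCB·BCB·A·BCB·AB·BCB·A·BCB·AB·BCB·BCB·A·BCB·AB·BCB·A·BCB·AB·BCB·BCB·A·BCB·BCB·A·BCB·AB·BCB·A·BCB·AB·BCB·BCB·A·BCB·AB·BCB·A·BCB·BCB·A·BCB·AB·BCB·A·BCB·AB·BCB·BCB·A·BCB·AB·BCB·A·BCB·AB·BCB·BCB·A·BCB·BCB·A·BCB·AB·BCB·A·BCB·AB·BCB·BCB·A·BCB·AB·BCB·A·BCB
    A ↦ AB
    B ↦ BCB
    C ↦ A

A->AB, B->BCB, C->A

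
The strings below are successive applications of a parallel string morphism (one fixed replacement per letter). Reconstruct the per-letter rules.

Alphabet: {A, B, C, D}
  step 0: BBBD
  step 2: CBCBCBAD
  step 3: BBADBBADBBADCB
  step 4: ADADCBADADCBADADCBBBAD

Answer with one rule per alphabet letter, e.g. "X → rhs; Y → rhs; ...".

A->C, B->AD, C->BB, D->B

  step 3 ⇒ step 4: BBADBBADBBADCB ⇒ AD·AD·C·B·AD·AD·C·B·AD·AD·C·B·BB·AD
    A ↦ C
    B ↦ AD
    C ↦ BB
    D ↦ B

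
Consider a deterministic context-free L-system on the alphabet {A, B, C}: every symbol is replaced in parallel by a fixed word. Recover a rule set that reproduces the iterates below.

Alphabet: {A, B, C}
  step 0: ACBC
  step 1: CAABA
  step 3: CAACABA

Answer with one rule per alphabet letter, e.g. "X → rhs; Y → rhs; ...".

A->C, B->AB, C->A

  step 0 ⇒ step 1: ACBC ⇒ C·A·AB·A
    A ↦ C
    B ↦ AB
    C ↦ A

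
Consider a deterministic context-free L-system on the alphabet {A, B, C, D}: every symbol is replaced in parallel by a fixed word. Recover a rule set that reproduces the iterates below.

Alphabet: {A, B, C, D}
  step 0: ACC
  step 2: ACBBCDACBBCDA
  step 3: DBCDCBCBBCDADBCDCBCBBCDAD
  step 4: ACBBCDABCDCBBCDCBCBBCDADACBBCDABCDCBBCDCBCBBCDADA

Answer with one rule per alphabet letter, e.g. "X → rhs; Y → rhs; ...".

A->D, B->CB, C->BCD, D->A

  step 3 ⇒ step 4: DBCDCBCBBCDADBCDCBCBBCDAD ⇒ A·CB·BCD·A·BCD·CB·BCD·CB·CB·BCD·A·D·A·CB·BCD·A·BCD·CB·BCD·CB·CB·BCD·A·D·A
    A ↦ D
    B ↦ CB
    C ↦ BCD
    D ↦ A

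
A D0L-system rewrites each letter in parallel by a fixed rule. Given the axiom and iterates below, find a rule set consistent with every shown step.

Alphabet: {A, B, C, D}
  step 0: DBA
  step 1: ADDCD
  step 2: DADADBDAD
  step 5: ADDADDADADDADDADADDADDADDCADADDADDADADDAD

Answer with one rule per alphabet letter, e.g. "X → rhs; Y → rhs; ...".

  step 1 ⇒ step 2: ADDCD ⇒ D·AD·AD·BD·AD
    A ↦ D
    C ↦ BD
    D ↦ AD
  step 0 ⇒ step 1: DBA ⇒ AD·DC·D
    B ↦ DC

A->D, B->DC, C->BD, D->AD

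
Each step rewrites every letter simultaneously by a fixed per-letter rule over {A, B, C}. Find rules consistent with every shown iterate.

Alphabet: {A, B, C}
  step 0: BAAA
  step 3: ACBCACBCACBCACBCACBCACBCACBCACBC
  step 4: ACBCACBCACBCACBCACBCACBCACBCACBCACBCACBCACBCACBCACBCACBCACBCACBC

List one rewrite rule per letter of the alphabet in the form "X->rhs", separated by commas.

  step 3 ⇒ step 4: ACBCACBCACBCACBCACBCACBCACBCACBC ⇒ AC·BC·AC·BC·AC·BC·AC·BC·AC·BC·AC·BC·AC·BC·AC·BC·AC·BC·AC·BC·AC·BC·AC·BC·AC·BC·AC·BC·AC·BC·AC·BC
    A ↦ AC
    B ↦ AC
    C ↦ BC

A->AC, B->AC, C->BC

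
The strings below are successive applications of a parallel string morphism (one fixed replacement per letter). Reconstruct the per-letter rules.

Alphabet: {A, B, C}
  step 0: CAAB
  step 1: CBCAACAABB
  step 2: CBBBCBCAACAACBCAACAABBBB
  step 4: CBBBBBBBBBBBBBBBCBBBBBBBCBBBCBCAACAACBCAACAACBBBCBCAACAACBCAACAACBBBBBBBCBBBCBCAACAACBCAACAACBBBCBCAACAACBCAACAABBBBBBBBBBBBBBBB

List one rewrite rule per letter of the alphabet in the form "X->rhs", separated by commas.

A->CAA, B->BB, C->CB

  step 1 ⇒ step 2: CBCAACAABB ⇒ CB·BB·CB·CAA·CAA·CB·CAA·CAA·BB·BB
    A ↦ CAA
    B ↦ BB
    C ↦ CB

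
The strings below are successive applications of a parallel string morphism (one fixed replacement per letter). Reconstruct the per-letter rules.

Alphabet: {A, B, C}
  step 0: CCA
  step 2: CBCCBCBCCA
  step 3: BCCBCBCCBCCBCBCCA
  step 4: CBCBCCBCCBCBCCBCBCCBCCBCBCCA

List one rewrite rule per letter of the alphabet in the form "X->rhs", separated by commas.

  step 3 ⇒ step 4: BCCBCBCCBCCBCBCCA ⇒ C·BC·BC·C·BC·C·BC·BC·C·BC·BC·C·BC·C·BC·BC·CA
    A ↦ CA
    B ↦ C
    C ↦ BC

A->CA, B->C, C->BC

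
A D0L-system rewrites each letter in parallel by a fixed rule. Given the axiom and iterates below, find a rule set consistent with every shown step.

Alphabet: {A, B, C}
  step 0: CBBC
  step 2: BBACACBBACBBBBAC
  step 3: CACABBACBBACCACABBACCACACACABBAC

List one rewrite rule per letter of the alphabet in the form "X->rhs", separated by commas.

A->BB, B->CA, C->AC

  step 2 ⇒ step 3: BBACACBBACBBBBAC ⇒ CA·CA·BB·AC·BB·AC·CA·CA·BB·AC·CA·CA·CA·CA·BB·AC
    A ↦ BB
    B ↦ CA
    C ↦ AC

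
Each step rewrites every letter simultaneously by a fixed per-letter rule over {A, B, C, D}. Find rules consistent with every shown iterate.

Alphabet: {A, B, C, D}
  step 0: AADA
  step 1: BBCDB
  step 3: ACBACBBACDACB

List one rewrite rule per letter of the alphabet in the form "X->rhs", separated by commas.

A->B, B->CB, C->A, D->CD

  step 0 ⇒ step 1: AADA ⇒ B·B·CD·B
    A ↦ B
    D ↦ CD
    B ↦ CB  (constrained at step 1)
    C ↦ A  (constrained at step 1)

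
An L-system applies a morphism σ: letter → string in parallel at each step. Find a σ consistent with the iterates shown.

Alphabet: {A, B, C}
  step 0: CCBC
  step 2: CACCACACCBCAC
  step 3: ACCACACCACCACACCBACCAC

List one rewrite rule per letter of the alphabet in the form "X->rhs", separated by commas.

  step 2 ⇒ step 3: CACCACACCBCAC ⇒ AC·C·AC·AC·C·AC·C·AC·AC·CB·AC·C·AC
    A ↦ C
    B ↦ CB
    C ↦ AC

A->C, B->CB, C->AC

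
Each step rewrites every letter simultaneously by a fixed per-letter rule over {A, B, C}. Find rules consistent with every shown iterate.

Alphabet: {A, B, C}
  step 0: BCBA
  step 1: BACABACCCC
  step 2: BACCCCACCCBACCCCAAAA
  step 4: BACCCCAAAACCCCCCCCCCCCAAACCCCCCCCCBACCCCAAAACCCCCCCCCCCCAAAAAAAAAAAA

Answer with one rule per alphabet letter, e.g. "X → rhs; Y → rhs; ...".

  step 1 ⇒ step 2: BACABACCCC ⇒ BAC·CCC·A·CCC·BAC·CCC·A·A·A·A
    A ↦ CCC
    B ↦ BAC
    C ↦ A

A->CCC, B->BAC, C->A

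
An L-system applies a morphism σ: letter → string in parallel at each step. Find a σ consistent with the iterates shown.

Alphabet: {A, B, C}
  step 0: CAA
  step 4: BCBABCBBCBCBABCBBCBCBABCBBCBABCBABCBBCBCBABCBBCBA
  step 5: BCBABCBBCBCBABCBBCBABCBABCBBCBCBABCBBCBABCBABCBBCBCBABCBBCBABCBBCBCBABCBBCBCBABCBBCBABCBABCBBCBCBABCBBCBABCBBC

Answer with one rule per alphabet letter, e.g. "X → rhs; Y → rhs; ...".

A->BC, B->BCB, C->A

  step 4 ⇒ step 5: BCBABCBBCBCBABCBBCBCBABCBBCBABCBABCBBCBCBABCBBCBA ⇒ BCB·A·BCB·BC·BCB·A·BCB·BCB·A·BCB·A·BCB·BC·BCB·A·BCB·BCB·A·BCB·A·BCB·BC·BCB·A·BCB·BCB·A·BCB·BC·BCB·A·BCB·BC·BCB·A·BCB·BCB·A·BCB·A·BCB·BC·BCB·A·BCB·BCB·A·BCB·BC
    A ↦ BC
    B ↦ BCB
    C ↦ A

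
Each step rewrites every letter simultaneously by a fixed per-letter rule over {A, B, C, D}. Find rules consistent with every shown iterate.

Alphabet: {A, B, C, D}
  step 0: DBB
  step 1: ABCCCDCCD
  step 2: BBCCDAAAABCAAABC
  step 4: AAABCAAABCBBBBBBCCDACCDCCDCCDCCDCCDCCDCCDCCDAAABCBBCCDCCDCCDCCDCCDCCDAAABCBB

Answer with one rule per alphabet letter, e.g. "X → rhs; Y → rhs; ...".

  step 1 ⇒ step 2: ABCCCDCCD ⇒ BB·CCD·A·A·A·ABC·A·A·ABC
    A ↦ BB
    B ↦ CCD
    C ↦ A
    D ↦ ABC

A->BB, B->CCD, C->A, D->ABC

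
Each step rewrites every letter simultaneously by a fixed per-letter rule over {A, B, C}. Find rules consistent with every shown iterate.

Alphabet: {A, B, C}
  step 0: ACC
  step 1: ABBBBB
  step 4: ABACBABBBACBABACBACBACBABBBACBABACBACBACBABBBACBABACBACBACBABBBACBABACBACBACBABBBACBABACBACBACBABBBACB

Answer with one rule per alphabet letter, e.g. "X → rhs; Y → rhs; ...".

  step 0 ⇒ step 1: ACC ⇒ AB·BB·BB
    A ↦ AB
    C ↦ BB
    B ↦ ACB  (constrained at step 1)

A->AB, B->ACB, C->BB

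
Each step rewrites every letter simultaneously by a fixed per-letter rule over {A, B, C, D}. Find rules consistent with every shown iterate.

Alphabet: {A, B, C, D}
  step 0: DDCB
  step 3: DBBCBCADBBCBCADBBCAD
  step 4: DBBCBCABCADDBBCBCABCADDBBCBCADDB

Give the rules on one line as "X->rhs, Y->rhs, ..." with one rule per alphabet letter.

A->D, B->BC, C->A, D->DB

  step 3 ⇒ step 4: DBBCBCADBBCBCADBBCAD ⇒ DB·BC·BC·A·BC·A·D·DB·BC·BC·A·BC·A·D·DB·BC·BC·A·D·DB
    A ↦ D
    B ↦ BC
    C ↦ A
    D ↦ DB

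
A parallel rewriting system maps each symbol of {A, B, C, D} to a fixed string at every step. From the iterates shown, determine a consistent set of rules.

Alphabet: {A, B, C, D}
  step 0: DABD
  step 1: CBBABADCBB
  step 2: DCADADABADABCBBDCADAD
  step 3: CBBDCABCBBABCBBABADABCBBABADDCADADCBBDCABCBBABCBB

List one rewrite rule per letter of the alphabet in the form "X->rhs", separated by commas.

  step 2 ⇒ step 3: DCADADABADABCBBDCADAD ⇒ CBB·DC·AB·CBB·AB·CBB·AB·AD·AB·CBB·AB·AD·DC·AD·AD·CBB·DC·AB·CBB·AB·CBB
    A ↦ AB
    B ↦ AD
    C ↦ DC
    D ↦ CBB

A->AB, B->AD, C->DC, D->CBB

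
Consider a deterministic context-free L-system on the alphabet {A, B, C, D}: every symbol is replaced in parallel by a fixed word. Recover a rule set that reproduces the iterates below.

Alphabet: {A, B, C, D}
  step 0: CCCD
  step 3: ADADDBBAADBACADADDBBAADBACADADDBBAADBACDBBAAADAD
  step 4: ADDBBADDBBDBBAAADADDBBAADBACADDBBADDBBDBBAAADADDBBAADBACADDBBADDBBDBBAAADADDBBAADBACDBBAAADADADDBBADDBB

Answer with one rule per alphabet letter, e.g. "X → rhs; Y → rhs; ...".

A->AD, B->A, C->BAC, D->DBB

  step 3 ⇒ step 4: ADADDBBAADBACADADDBBAADBACADADDBBAADBACDBBAAADAD ⇒ AD·DBB·AD·DBB·DBB·A·A·AD·AD·DBB·A·AD·BAC·AD·DBB·AD·DBB·DBB·A·A·AD·AD·DBB·A·AD·BAC·AD·DBB·AD·DBB·DBB·A·A·AD·AD·DBB·A·AD·BAC·DBB·A·A·AD·AD·AD·DBB·AD·DBB
    A ↦ AD
    B ↦ A
    C ↦ BAC
    D ↦ DBB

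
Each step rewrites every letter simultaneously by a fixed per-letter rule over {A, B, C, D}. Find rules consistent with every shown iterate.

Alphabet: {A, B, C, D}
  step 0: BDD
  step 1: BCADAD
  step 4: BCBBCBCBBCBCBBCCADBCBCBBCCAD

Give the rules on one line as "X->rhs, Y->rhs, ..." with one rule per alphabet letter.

A->CC, B->BC, C->B, D->AD

  step 0 ⇒ step 1: BDD ⇒ BC·AD·AD
    B ↦ BC
    D ↦ AD
    A ↦ CC  (constrained at step 1)
    C ↦ B  (constrained at step 1)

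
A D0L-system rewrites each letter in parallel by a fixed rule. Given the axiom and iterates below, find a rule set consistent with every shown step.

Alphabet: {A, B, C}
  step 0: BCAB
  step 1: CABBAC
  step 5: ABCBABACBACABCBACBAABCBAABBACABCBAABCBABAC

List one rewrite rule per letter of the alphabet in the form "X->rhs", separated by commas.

  step 0 ⇒ step 1: BCAB ⇒ C·AB·BA·C
    A ↦ BA
    B ↦ C
    C ↦ AB

A->BA, B->C, C->AB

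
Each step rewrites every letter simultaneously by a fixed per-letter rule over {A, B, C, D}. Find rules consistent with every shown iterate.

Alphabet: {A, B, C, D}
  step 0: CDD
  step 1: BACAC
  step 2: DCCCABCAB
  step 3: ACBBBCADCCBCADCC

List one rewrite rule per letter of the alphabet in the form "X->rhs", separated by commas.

A->CA, B->DCC, C->B, D->AC

  step 2 ⇒ step 3: DCCCABCAB ⇒ AC·B·B·B·CA·DCC·B·CA·DCC
    A ↦ CA
    B ↦ DCC
    C ↦ B
    D ↦ AC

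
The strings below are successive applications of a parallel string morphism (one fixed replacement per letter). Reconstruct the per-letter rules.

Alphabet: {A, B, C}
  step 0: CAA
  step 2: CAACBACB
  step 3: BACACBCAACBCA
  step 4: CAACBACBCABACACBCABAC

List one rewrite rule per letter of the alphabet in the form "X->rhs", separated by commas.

A->AC, B->CA, C->B

  step 3 ⇒ step 4: BACACBCAACBCA ⇒ CA·AC·B·AC·B·CA·B·AC·AC·B·CA·B·AC
    A ↦ AC
    B ↦ CA
    C ↦ B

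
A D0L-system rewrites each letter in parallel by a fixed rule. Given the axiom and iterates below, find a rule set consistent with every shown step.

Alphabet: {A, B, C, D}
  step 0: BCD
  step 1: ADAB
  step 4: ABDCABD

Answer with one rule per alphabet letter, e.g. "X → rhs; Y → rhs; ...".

A->C, B->A, C->D, D->AB

  step 0 ⇒ step 1: BCD ⇒ A·D·AB
    B ↦ A
    C ↦ D
    D ↦ AB
    A ↦ C  (constrained at step 1)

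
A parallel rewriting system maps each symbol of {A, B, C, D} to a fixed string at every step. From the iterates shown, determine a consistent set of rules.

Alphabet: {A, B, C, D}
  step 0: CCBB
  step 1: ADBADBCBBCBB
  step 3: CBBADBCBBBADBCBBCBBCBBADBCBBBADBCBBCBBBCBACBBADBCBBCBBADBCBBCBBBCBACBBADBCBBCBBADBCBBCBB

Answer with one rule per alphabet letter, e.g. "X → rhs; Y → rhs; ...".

A->B, B->CBB, C->ADB, D->CBA

  step 0 ⇒ step 1: CCBB ⇒ ADB·ADB·CBB·CBB
    B ↦ CBB
    C ↦ ADB
    A ↦ B  (constrained at step 1)
    D ↦ CBA  (constrained at step 1)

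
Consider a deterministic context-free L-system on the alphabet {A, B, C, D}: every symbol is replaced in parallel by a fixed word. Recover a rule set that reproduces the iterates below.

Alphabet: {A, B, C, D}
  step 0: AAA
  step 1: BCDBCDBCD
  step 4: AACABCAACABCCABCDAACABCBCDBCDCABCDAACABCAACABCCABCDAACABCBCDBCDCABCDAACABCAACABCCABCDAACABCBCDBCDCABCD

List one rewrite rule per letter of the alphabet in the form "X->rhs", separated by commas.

A->BCD, B->AA, C->CA, D->BC

  step 0 ⇒ step 1: AAA ⇒ BCD·BCD·BCD
    A ↦ BCD
    B ↦ AA  (constrained at step 1)
    C ↦ CA  (constrained at step 1)
    D ↦ BC  (constrained at step 1)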